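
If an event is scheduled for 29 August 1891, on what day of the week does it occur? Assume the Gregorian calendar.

Doomsday rule: the anchor day for the 1800s is Friday. For year 91: 91÷12 = 7 r 7, and 7÷4 = 1, so 7+7+1 = 15.
Friday + 15 ≡ Saturday — that's 1891's doomsday.
In August the doomsday date is Aug 8.
Aug 29 is 21 days after Aug 8; 21 mod 7 = 0, so Saturday + 0 = Saturday.

Saturday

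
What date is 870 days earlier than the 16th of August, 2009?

−365 (one year) → Aug 16, 2008 (505 left).
−366 (one year; includes Feb 29, 2008) → Aug 16, 2007 (139 left).
−16 → Jul 31, 2007 (end of Jul, 31 days; 123 left).
−31 → Jun 30, 2007 (end of Jun, 30 days; 92 left).
−30 → May 31, 2007 (end of May, 31 days; 62 left).
−31 → Apr 30, 2007 (end of Apr, 30 days; 31 left).
−30 → Mar 31, 2007 (end of Mar, 31 days; 1 left).
−1 → Mar 30, 2007.

March 30, 2007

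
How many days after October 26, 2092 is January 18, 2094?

449

Oct 26, 2092 → Oct 26, 2093: 365 days.
Oct 26, 2093 → Nov 26, 2093: 31 days (October has 31).
Nov 26, 2093 → Dec 26, 2093: 30 days (November has 30).
Dec 26, 2093 → Jan 18, 2094: 23 days.
Total: 449 days.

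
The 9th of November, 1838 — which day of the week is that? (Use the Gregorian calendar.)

Friday

Doomsday rule: the anchor day for the 1800s is Friday. For year 38: 38÷12 = 3 r 2, and 2÷4 = 0, so 3+2+0 = 5.
Friday + 5 ≡ Wednesday — that's 1838's doomsday.
In November the doomsday date is Nov 7.
Nov 9 is 2 days after Nov 7; 2 mod 7 = 2, so Wednesday + 2 = Friday.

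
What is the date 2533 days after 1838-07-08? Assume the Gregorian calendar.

June 14, 1845

+365 (one year) → Jul 8, 1839 (2168 left).
+366 (one year; includes Feb 29, 1840) → Jul 8, 1840 (1802 left).
+365 (one year) → Jul 8, 1841 (1437 left).
+365 (one year) → Jul 8, 1842 (1072 left).
+365 (one year) → Jul 8, 1843 (707 left).
+366 (one year; includes Feb 29, 1844) → Jul 8, 1844 (341 left).
Jul has 31 days: +24 → Aug 1, 1844 (317 left).
Aug has 31 days: +31 → Sep 1, 1844 (286 left).
Sep has 30 days: +30 → Oct 1, 1844 (256 left).
Oct has 31 days: +31 → Nov 1, 1844 (225 left).
Nov has 30 days: +30 → Dec 1, 1844 (195 left).
Dec has 31 days: +31 → Jan 1, 1845 (164 left).
Jan has 31 days: +31 → Feb 1, 1845 (133 left).
Feb has 28 days: +28 → Mar 1, 1845 (105 left).
Mar has 31 days: +31 → Apr 1, 1845 (74 left).
Apr has 30 days: +30 → May 1, 1845 (44 left).
May has 31 days: +31 → Jun 1, 1845 (13 left).
+13 → Jun 14, 1845.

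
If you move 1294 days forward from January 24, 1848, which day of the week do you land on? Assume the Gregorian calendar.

Sunday

First find the weekday of Jan 24, 1848. Doomsday rule: the anchor day for the 1800s is Friday. For year 48: 48÷12 = 4 r 0, and 0÷4 = 0, so 4+0+0 = 4.
Friday + 4 ≡ Tuesday — that's 1848's doomsday.
In January the doomsday date is Jan 4 (1848 is a leap year (divisible by 4)).
Jan 24 is 20 days after Jan 4; 20 mod 7 = 6, so Tuesday + 6 = Monday.
1294 mod 7 = 6, so 1294 days after a Monday is Monday + 6 = Sunday.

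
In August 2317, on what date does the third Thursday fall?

August 1, 2317 is a Wednesday.
The first Thursday is therefore August 2 (1 days later).
The third Thursday is 2 + 2×7 = August 16.

August 16, 2317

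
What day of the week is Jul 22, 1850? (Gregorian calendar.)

Doomsday rule: the anchor day for the 1800s is Friday. For year 50: 50÷12 = 4 r 2, and 2÷4 = 0, so 4+2+0 = 6.
Friday + 6 ≡ Thursday — that's 1850's doomsday.
In July the doomsday date is Jul 11.
Jul 22 is 11 days after Jul 11; 11 mod 7 = 4, so Thursday + 4 = Monday.

Monday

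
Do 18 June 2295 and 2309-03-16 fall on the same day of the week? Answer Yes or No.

Yes

From Jun 18, 2295 to Mar 16, 2309 is 5019 days.
5019 mod 7 = 0, so they are the same weekday.
(Jun 18, 2295 is a Tuesday; Mar 16, 2309 is a Tuesday.)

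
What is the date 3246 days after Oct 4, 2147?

+366 (one year; includes Feb 29, 2148) → Oct 4, 2148 (2880 left).
+365 (one year) → Oct 4, 2149 (2515 left).
+365 (one year) → Oct 4, 2150 (2150 left).
+365 (one year) → Oct 4, 2151 (1785 left).
+366 (one year; includes Feb 29, 2152) → Oct 4, 2152 (1419 left).
+365 (one year) → Oct 4, 2153 (1054 left).
+365 (one year) → Oct 4, 2154 (689 left).
+365 (one year) → Oct 4, 2155 (324 left).
Oct has 31 days: +28 → Nov 1, 2155 (296 left).
Nov has 30 days: +30 → Dec 1, 2155 (266 left).
Dec has 31 days: +31 → Jan 1, 2156 (235 left).
Jan has 31 days: +31 → Feb 1, 2156 (204 left).
Feb has 29 days: +29 → Mar 1, 2156 (175 left).
Mar has 31 days: +31 → Apr 1, 2156 (144 left).
Apr has 30 days: +30 → May 1, 2156 (114 left).
May has 31 days: +31 → Jun 1, 2156 (83 left).
Jun has 30 days: +30 → Jul 1, 2156 (53 left).
Jul has 31 days: +31 → Aug 1, 2156 (22 left).
+22 → Aug 23, 2156.

August 23, 2156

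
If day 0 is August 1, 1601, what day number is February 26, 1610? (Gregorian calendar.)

Aug 1, 1601 → Aug 1, 1602: 365 days.
Aug 1, 1602 → Aug 1, 1603: 365 days.
Aug 1, 1603 → Aug 1, 1604: 366 days (Feb 29, 1604 is in that span).
Aug 1, 1604 → Aug 1, 1605: 365 days.
Aug 1, 1605 → Aug 1, 1606: 365 days.
Aug 1, 1606 → Aug 1, 1607: 365 days.
Aug 1, 1607 → Aug 1, 1608: 366 days (Feb 29, 1608 is in that span).
Aug 1, 1608 → Aug 1, 1609: 365 days.
Aug 1, 1609 → Sep 1, 1609: 31 days (August has 31).
Sep 1, 1609 → Oct 1, 1609: 30 days (September has 30).
Oct 1, 1609 → Nov 1, 1609: 31 days (October has 31).
Nov 1, 1609 → Dec 1, 1609: 30 days (November has 30).
Dec 1, 1609 → Jan 1, 1610: 31 days (December has 31).
Jan 1, 1610 → Feb 1, 1610: 31 days (January has 31).
Feb 1, 1610 → Feb 26, 1610: 25 days.
Total: 3131 days.

3131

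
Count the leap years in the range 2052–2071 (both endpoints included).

Multiples of 4 in [2052,2071]: 5.
Of those, multiples of 100: 0 (not leap unless ÷400).
Multiples of 400: 0.
Leap years = 5 − 0 + 0 = 5.

5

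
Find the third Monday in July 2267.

July 1, 2267 is a Monday.
The first Monday is therefore July 1 (same day).
The third Monday is 1 + 2×7 = July 15.

July 15, 2267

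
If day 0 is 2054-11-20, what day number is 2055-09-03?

287

Nov 20, 2054 → Dec 20, 2054: 30 days (November has 30).
Dec 20, 2054 → Jan 20, 2055: 31 days (December has 31).
Jan 20, 2055 → Feb 20, 2055: 31 days (January has 31).
Feb 20, 2055 → Mar 20, 2055: 28 days (February has 28).
Mar 20, 2055 → Apr 20, 2055: 31 days (March has 31).
Apr 20, 2055 → May 20, 2055: 30 days (April has 30).
May 20, 2055 → Jun 20, 2055: 31 days (May has 31).
Jun 20, 2055 → Jul 20, 2055: 30 days (June has 30).
Jul 20, 2055 → Aug 20, 2055: 31 days (July has 31).
Aug 20, 2055 → Sep 3, 2055: 14 days.
Total: 287 days.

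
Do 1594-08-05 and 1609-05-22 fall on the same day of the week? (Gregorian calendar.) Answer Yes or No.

Yes

From Aug 5, 1594 to May 22, 1609 is 5404 days.
5404 mod 7 = 0, so they are the same weekday.
(Aug 5, 1594 is a Friday; May 22, 1609 is a Friday.)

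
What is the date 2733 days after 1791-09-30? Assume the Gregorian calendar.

March 25, 1799

+366 (one year; includes Feb 29, 1792) → Sep 30, 1792 (2367 left).
+365 (one year) → Sep 30, 1793 (2002 left).
+365 (one year) → Sep 30, 1794 (1637 left).
+365 (one year) → Sep 30, 1795 (1272 left).
+366 (one year; includes Feb 29, 1796) → Sep 30, 1796 (906 left).
+365 (one year) → Sep 30, 1797 (541 left).
+365 (one year) → Sep 30, 1798 (176 left).
Sep has 30 days: +1 → Oct 1, 1798 (175 left).
Oct has 31 days: +31 → Nov 1, 1798 (144 left).
Nov has 30 days: +30 → Dec 1, 1798 (114 left).
Dec has 31 days: +31 → Jan 1, 1799 (83 left).
Jan has 31 days: +31 → Feb 1, 1799 (52 left).
Feb has 28 days: +28 → Mar 1, 1799 (24 left).
+24 → Mar 25, 1799.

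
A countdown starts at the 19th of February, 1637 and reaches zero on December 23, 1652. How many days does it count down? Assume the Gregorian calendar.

5786

Feb 19, 1637 → Feb 19, 1638: 365 days.
Feb 19, 1638 → Feb 19, 1639: 365 days.
Feb 19, 1639 → Feb 19, 1640: 365 days.
Feb 19, 1640 → Feb 19, 1641: 366 days (Feb 29, 1640 is in that span).
Feb 19, 1641 → Feb 19, 1642: 365 days.
Feb 19, 1642 → Feb 19, 1643: 365 days.
Feb 19, 1643 → Feb 19, 1644: 365 days.
Feb 19, 1644 → Feb 19, 1645: 366 days (Feb 29, 1644 is in that span).
Feb 19, 1645 → Feb 19, 1646: 365 days.
Feb 19, 1646 → Feb 19, 1647: 365 days.
Feb 19, 1647 → Feb 19, 1648: 365 days.
Feb 19, 1648 → Feb 19, 1649: 366 days (Feb 29, 1648 is in that span).
Feb 19, 1649 → Feb 19, 1650: 365 days.
Feb 19, 1650 → Feb 19, 1651: 365 days.
Feb 19, 1651 → Feb 19, 1652: 365 days.
Feb 19, 1652 → Mar 19, 1652: 29 days (February has 29).
Mar 19, 1652 → Apr 19, 1652: 31 days (March has 31).
Apr 19, 1652 → May 19, 1652: 30 days (April has 30).
May 19, 1652 → Jun 19, 1652: 31 days (May has 31).
Jun 19, 1652 → Jul 19, 1652: 30 days (June has 30).
Jul 19, 1652 → Aug 19, 1652: 31 days (July has 31).
Aug 19, 1652 → Sep 19, 1652: 31 days (August has 31).
Sep 19, 1652 → Oct 19, 1652: 30 days (September has 30).
Oct 19, 1652 → Nov 19, 1652: 31 days (October has 31).
Nov 19, 1652 → Dec 19, 1652: 30 days (November has 30).
Dec 19, 1652 → Dec 23, 1652: 4 days.
Total: 5786 days.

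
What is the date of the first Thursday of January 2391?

January 3, 2391

January 1, 2391 is a Tuesday.
The first Thursday is therefore January 3 (2 days later).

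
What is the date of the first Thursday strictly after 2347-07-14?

Jul 14, 2347 is a Monday.
From Monday to the next Thursday is 3 days.
Jul 14, 2347 + 3 = Jul 17, 2347.

July 17, 2347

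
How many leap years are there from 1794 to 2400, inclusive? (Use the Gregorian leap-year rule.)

147

Multiples of 4 in [1794,2400]: 152.
Of those, multiples of 100: 7 (not leap unless ÷400).
Multiples of 400: 2.
Leap years = 152 − 7 + 2 = 147.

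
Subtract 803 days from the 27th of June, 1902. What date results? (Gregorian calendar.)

April 15, 1900

−365 (one year) → Jun 27, 1901 (438 left).
−365 (one year) → Jun 27, 1900 (73 left).
−27 → May 31, 1900 (end of May, 31 days; 46 left).
−31 → Apr 30, 1900 (end of Apr, 30 days; 15 left).
−15 → Apr 15, 1900.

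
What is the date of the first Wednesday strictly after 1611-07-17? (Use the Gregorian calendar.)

July 20, 1611

Jul 17, 1611 is a Sunday.
From Sunday to the next Wednesday is 3 days.
Jul 17, 1611 + 3 = Jul 20, 1611.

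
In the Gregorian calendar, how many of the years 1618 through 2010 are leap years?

Multiples of 4 in [1618,2010]: 98.
Of those, multiples of 100: 4 (not leap unless ÷400).
Multiples of 400: 1.
Leap years = 98 − 4 + 1 = 95.

95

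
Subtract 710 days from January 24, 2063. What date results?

−365 (one year) → Jan 24, 2062 (345 left).
−24 → Dec 31, 2061 (end of Dec, 31 days; 321 left).
−31 → Nov 30, 2061 (end of Nov, 30 days; 290 left).
−30 → Oct 31, 2061 (end of Oct, 31 days; 260 left).
−31 → Sep 30, 2061 (end of Sep, 30 days; 229 left).
−30 → Aug 31, 2061 (end of Aug, 31 days; 199 left).
−31 → Jul 31, 2061 (end of Jul, 31 days; 168 left).
−31 → Jun 30, 2061 (end of Jun, 30 days; 137 left).
−30 → May 31, 2061 (end of May, 31 days; 107 left).
−31 → Apr 30, 2061 (end of Apr, 30 days; 76 left).
−30 → Mar 31, 2061 (end of Mar, 31 days; 46 left).
−31 → Feb 28, 2061 (end of Feb, 28 days; 15 left).
−15 → Feb 13, 2061.

February 13, 2061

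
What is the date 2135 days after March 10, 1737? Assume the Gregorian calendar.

+365 (one year) → Mar 10, 1738 (1770 left).
+365 (one year) → Mar 10, 1739 (1405 left).
+366 (one year; includes Feb 29, 1740) → Mar 10, 1740 (1039 left).
+365 (one year) → Mar 10, 1741 (674 left).
+365 (one year) → Mar 10, 1742 (309 left).
Mar has 31 days: +22 → Apr 1, 1742 (287 left).
Apr has 30 days: +30 → May 1, 1742 (257 left).
May has 31 days: +31 → Jun 1, 1742 (226 left).
Jun has 30 days: +30 → Jul 1, 1742 (196 left).
Jul has 31 days: +31 → Aug 1, 1742 (165 left).
Aug has 31 days: +31 → Sep 1, 1742 (134 left).
Sep has 30 days: +30 → Oct 1, 1742 (104 left).
Oct has 31 days: +31 → Nov 1, 1742 (73 left).
Nov has 30 days: +30 → Dec 1, 1742 (43 left).
Dec has 31 days: +31 → Jan 1, 1743 (12 left).
+12 → Jan 13, 1743.

January 13, 1743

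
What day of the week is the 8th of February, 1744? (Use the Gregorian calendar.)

Doomsday rule: the anchor day for the 1700s is Sunday. For year 44: 44÷12 = 3 r 8, and 8÷4 = 2, so 3+8+2 = 13.
Sunday + 13 ≡ Saturday — that's 1744's doomsday.
In February the doomsday date is Feb 29 (1744 is a leap year (divisible by 4)).
Feb 8 is 21 days before Feb 29; 21 mod 7 = 0, so Saturday − 0 = Saturday.

Saturday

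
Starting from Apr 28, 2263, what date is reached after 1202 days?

August 12, 2266

+366 (one year; includes Feb 29, 2264) → Apr 28, 2264 (836 left).
+365 (one year) → Apr 28, 2265 (471 left).
+365 (one year) → Apr 28, 2266 (106 left).
Apr has 30 days: +3 → May 1, 2266 (103 left).
May has 31 days: +31 → Jun 1, 2266 (72 left).
Jun has 30 days: +30 → Jul 1, 2266 (42 left).
Jul has 31 days: +31 → Aug 1, 2266 (11 left).
+11 → Aug 12, 2266.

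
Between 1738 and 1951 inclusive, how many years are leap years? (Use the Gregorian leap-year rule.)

Multiples of 4 in [1738,1951]: 53.
Of those, multiples of 100: 2 (not leap unless ÷400).
Multiples of 400: 0.
Leap years = 53 − 2 + 0 = 51.

51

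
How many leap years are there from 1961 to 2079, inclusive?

29

Multiples of 4 in [1961,2079]: 29.
Of those, multiples of 100: 1 (not leap unless ÷400).
Multiples of 400: 1.
Leap years = 29 − 1 + 1 = 29.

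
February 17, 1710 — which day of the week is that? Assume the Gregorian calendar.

Monday

Doomsday rule: the anchor day for the 1700s is Sunday. For year 10: 10÷12 = 0 r 10, and 10÷4 = 2, so 0+10+2 = 12.
Sunday + 12 ≡ Friday — that's 1710's doomsday.
In February the doomsday date is Feb 28 (1710 is not a leap year).
Feb 17 is 11 days before Feb 28; 11 mod 7 = 4, so Friday − 4 = Monday.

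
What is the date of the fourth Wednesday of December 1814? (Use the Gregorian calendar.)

December 1, 1814 is a Thursday.
The first Wednesday is therefore December 7 (6 days later).
The fourth Wednesday is 7 + 3×7 = December 28.

December 28, 1814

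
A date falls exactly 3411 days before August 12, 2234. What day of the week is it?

Aug 12, 2234 is a Tuesday.
3411 mod 7 = 2, so 3411 days before a Tuesday is Tuesday − 2 = Sunday.

Sunday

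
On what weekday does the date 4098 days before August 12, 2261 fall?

Friday

First find the weekday of Aug 12, 2261. Doomsday rule: the anchor day for the 2200s is Friday. For year 61: 61÷12 = 5 r 1, and 1÷4 = 0, so 5+1+0 = 6.
Friday + 6 ≡ Thursday — that's 2261's doomsday.
In August the doomsday date is Aug 8.
Aug 12 is 4 days after Aug 8; 4 mod 7 = 4, so Thursday + 4 = Monday.
4098 mod 7 = 3, so 4098 days before a Monday is Monday − 3 = Friday.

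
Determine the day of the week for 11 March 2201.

Wednesday

Doomsday rule: the anchor day for the 2200s is Friday. For year 01: 1÷12 = 0 r 1, and 1÷4 = 0, so 0+1+0 = 1.
Friday + 1 ≡ Saturday — that's 2201's doomsday.
In March the doomsday date is Mar 14.
Mar 11 is 3 days before Mar 14; 3 mod 7 = 3, so Saturday − 3 = Wednesday.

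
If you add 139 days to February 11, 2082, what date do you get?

June 30, 2082

Feb has 28 days: +18 → Mar 1, 2082 (121 left).
Mar has 31 days: +31 → Apr 1, 2082 (90 left).
Apr has 30 days: +30 → May 1, 2082 (60 left).
May has 31 days: +31 → Jun 1, 2082 (29 left).
+29 → Jun 30, 2082.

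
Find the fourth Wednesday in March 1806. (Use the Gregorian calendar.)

March 26, 1806

March 1, 1806 is a Saturday.
The first Wednesday is therefore March 5 (4 days later).
The fourth Wednesday is 5 + 3×7 = March 26.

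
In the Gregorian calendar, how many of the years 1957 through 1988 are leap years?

8

Multiples of 4 in [1957,1988]: 8.
Of those, multiples of 100: 0 (not leap unless ÷400).
Multiples of 400: 0.
Leap years = 8 − 0 + 0 = 8.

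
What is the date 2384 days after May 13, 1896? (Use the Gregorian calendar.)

+365 (one year) → May 13, 1897 (2019 left).
+365 (one year) → May 13, 1898 (1654 left).
+365 (one year) → May 13, 1899 (1289 left).
+365 (one year) → May 13, 1900 (924 left).
+365 (one year) → May 13, 1901 (559 left).
+365 (one year) → May 13, 1902 (194 left).
May has 31 days: +19 → Jun 1, 1902 (175 left).
Jun has 30 days: +30 → Jul 1, 1902 (145 left).
Jul has 31 days: +31 → Aug 1, 1902 (114 left).
Aug has 31 days: +31 → Sep 1, 1902 (83 left).
Sep has 30 days: +30 → Oct 1, 1902 (53 left).
Oct has 31 days: +31 → Nov 1, 1902 (22 left).
+22 → Nov 23, 1902.

November 23, 1902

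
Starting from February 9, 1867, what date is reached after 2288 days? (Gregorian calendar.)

+365 (one year) → Feb 9, 1868 (1923 left).
+366 (one year; includes Feb 29, 1868) → Feb 9, 1869 (1557 left).
+365 (one year) → Feb 9, 1870 (1192 left).
+365 (one year) → Feb 9, 1871 (827 left).
+365 (one year) → Feb 9, 1872 (462 left).
+366 (one year; includes Feb 29, 1872) → Feb 9, 1873 (96 left).
Feb has 28 days: +20 → Mar 1, 1873 (76 left).
Mar has 31 days: +31 → Apr 1, 1873 (45 left).
Apr has 30 days: +30 → May 1, 1873 (15 left).
+15 → May 16, 1873.

May 16, 1873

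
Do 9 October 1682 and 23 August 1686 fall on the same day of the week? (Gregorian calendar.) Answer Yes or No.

From Oct 9, 1682 to Aug 23, 1686 is 1414 days.
1414 mod 7 = 0, so they are the same weekday.
(Oct 9, 1682 is a Friday; Aug 23, 1686 is a Friday.)

Yes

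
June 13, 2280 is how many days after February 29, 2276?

Feb 29, 2276 → Mar 1, 2277: 366 days.
Mar 1, 2277 → Mar 1, 2278: 365 days.
Mar 1, 2278 → Mar 1, 2279: 365 days.
Mar 1, 2279 → Mar 1, 2280: 366 days (Feb 29, 2280 is in that span).
Mar 1, 2280 → Apr 1, 2280: 31 days (March has 31).
Apr 1, 2280 → May 1, 2280: 30 days (April has 30).
May 1, 2280 → Jun 1, 2280: 31 days (May has 31).
Jun 1, 2280 → Jun 13, 2280: 12 days.
Total: 1566 days.

1566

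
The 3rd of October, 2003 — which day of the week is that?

Doomsday rule: the anchor day for the 2000s is Tuesday. For year 03: 3÷12 = 0 r 3, and 3÷4 = 0, so 0+3+0 = 3.
Tuesday + 3 ≡ Friday — that's 2003's doomsday.
In October the doomsday date is Oct 10.
Oct 3 is 7 days before Oct 10; 7 mod 7 = 0, so Friday − 0 = Friday.

Friday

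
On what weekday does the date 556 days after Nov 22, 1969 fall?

First find the weekday of Nov 22, 1969. Doomsday rule: the anchor day for the 1900s is Wednesday. For year 69: 69÷12 = 5 r 9, and 9÷4 = 2, so 5+9+2 = 16.
Wednesday + 16 ≡ Friday — that's 1969's doomsday.
In November the doomsday date is Nov 7.
Nov 22 is 15 days after Nov 7; 15 mod 7 = 1, so Friday + 1 = Saturday.
556 mod 7 = 3, so 556 days after a Saturday is Saturday + 3 = Tuesday.

Tuesday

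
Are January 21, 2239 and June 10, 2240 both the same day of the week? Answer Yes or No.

From Jan 21, 2239 to Jun 10, 2240 is 506 days.
506 mod 7 = 2, so they are different weekdays.
(Jan 21, 2239 is a Monday; Jun 10, 2240 is a Wednesday.)

No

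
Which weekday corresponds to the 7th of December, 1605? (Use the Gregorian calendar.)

Doomsday rule: the anchor day for the 1600s is Tuesday. For year 05: 5÷12 = 0 r 5, and 5÷4 = 1, so 0+5+1 = 6.
Tuesday + 6 ≡ Monday — that's 1605's doomsday.
In December the doomsday date is Dec 12.
Dec 7 is 5 days before Dec 12; 5 mod 7 = 5, so Monday − 5 = Wednesday.

Wednesday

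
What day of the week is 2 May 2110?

Friday

January 1, 2110 is a Wednesday.
Jan 1, 2110 → Feb 1, 2110: 31 days (January has 31).
Feb 1, 2110 → Mar 1, 2110: 28 days (February has 28).
Mar 1, 2110 → Apr 1, 2110: 31 days (March has 31).
Apr 1, 2110 → May 1, 2110: 30 days (April has 30).
May 1, 2110 → May 2, 2110: 1 days.
Total: 121 days.
121 mod 7 = 2, so Wednesday + 2 = Friday.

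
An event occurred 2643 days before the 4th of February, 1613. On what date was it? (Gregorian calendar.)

−366 (one year; includes Feb 29, 1612) → Feb 4, 1612 (2277 left).
−365 (one year) → Feb 4, 1611 (1912 left).
−365 (one year) → Feb 4, 1610 (1547 left).
−365 (one year) → Feb 4, 1609 (1182 left).
−366 (one year; includes Feb 29, 1608) → Feb 4, 1608 (816 left).
−365 (one year) → Feb 4, 1607 (451 left).
−365 (one year) → Feb 4, 1606 (86 left).
−4 → Jan 31, 1606 (end of Jan, 31 days; 82 left).
−31 → Dec 31, 1605 (end of Dec, 31 days; 51 left).
−31 → Nov 30, 1605 (end of Nov, 30 days; 20 left).
−20 → Nov 10, 1605.

November 10, 1605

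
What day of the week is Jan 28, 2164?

Doomsday rule: the anchor day for the 2100s is Sunday. For year 64: 64÷12 = 5 r 4, and 4÷4 = 1, so 5+4+1 = 10.
Sunday + 10 ≡ Wednesday — that's 2164's doomsday.
In January the doomsday date is Jan 4 (2164 is a leap year (divisible by 4)).
Jan 28 is 24 days after Jan 4; 24 mod 7 = 3, so Wednesday + 3 = Saturday.

Saturday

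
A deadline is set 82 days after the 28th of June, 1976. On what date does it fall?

Jun has 30 days: +3 → Jul 1, 1976 (79 left).
Jul has 31 days: +31 → Aug 1, 1976 (48 left).
Aug has 31 days: +31 → Sep 1, 1976 (17 left).
+17 → Sep 18, 1976.

September 18, 1976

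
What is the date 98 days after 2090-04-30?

August 6, 2090

Apr has 30 days: +1 → May 1, 2090 (97 left).
May has 31 days: +31 → Jun 1, 2090 (66 left).
Jun has 30 days: +30 → Jul 1, 2090 (36 left).
Jul has 31 days: +31 → Aug 1, 2090 (5 left).
+5 → Aug 6, 2090.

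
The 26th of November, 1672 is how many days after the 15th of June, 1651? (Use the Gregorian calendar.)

7835

Jun 15, 1651 → Jun 15, 1652: 366 days (Feb 29, 1652 is in that span).
Jun 15, 1652 → Jun 15, 1653: 365 days.
Jun 15, 1653 → Jun 15, 1654: 365 days.
Jun 15, 1654 → Jun 15, 1655: 365 days.
Jun 15, 1655 → Jun 15, 1656: 366 days (Feb 29, 1656 is in that span).
Jun 15, 1656 → Jun 15, 1657: 365 days.
Jun 15, 1657 → Jun 15, 1658: 365 days.
Jun 15, 1658 → Jun 15, 1659: 365 days.
Jun 15, 1659 → Jun 15, 1660: 366 days (Feb 29, 1660 is in that span).
Jun 15, 1660 → Jun 15, 1661: 365 days.
Jun 15, 1661 → Jun 15, 1662: 365 days.
Jun 15, 1662 → Jun 15, 1663: 365 days.
Jun 15, 1663 → Jun 15, 1664: 366 days (Feb 29, 1664 is in that span).
Jun 15, 1664 → Jun 15, 1665: 365 days.
Jun 15, 1665 → Jun 15, 1666: 365 days.
Jun 15, 1666 → Jun 15, 1667: 365 days.
Jun 15, 1667 → Jun 15, 1668: 366 days (Feb 29, 1668 is in that span).
Jun 15, 1668 → Jun 15, 1669: 365 days.
Jun 15, 1669 → Jun 15, 1670: 365 days.
Jun 15, 1670 → Jun 15, 1671: 365 days.
Jun 15, 1671 → Jun 15, 1672: 366 days (Feb 29, 1672 is in that span).
Jun 15, 1672 → Jul 15, 1672: 30 days (June has 30).
Jul 15, 1672 → Aug 15, 1672: 31 days (July has 31).
Aug 15, 1672 → Sep 15, 1672: 31 days (August has 31).
Sep 15, 1672 → Oct 15, 1672: 30 days (September has 30).
Oct 15, 1672 → Nov 15, 1672: 31 days (October has 31).
Nov 15, 1672 → Nov 26, 1672: 11 days.
Total: 7835 days.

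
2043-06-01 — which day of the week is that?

Doomsday rule: the anchor day for the 2000s is Tuesday. For year 43: 43÷12 = 3 r 7, and 7÷4 = 1, so 3+7+1 = 11.
Tuesday + 11 ≡ Saturday — that's 2043's doomsday.
In June the doomsday date is Jun 6.
Jun 1 is 5 days before Jun 6; 5 mod 7 = 5, so Saturday − 5 = Monday.

Monday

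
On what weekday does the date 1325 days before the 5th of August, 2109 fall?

Saturday

Aug 5, 2109 is a Monday.
1325 mod 7 = 2, so 1325 days before a Monday is Monday − 2 = Saturday.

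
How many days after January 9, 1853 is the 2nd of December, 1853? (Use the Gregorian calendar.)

Jan 9, 1853 → Feb 9, 1853: 31 days (January has 31).
Feb 9, 1853 → Mar 9, 1853: 28 days (February has 28).
Mar 9, 1853 → Apr 9, 1853: 31 days (March has 31).
Apr 9, 1853 → May 9, 1853: 30 days (April has 30).
May 9, 1853 → Jun 9, 1853: 31 days (May has 31).
Jun 9, 1853 → Jul 9, 1853: 30 days (June has 30).
Jul 9, 1853 → Aug 9, 1853: 31 days (July has 31).
Aug 9, 1853 → Sep 9, 1853: 31 days (August has 31).
Sep 9, 1853 → Oct 9, 1853: 30 days (September has 30).
Oct 9, 1853 → Nov 9, 1853: 31 days (October has 31).
Nov 9, 1853 → Dec 2, 1853: 23 days.
Total: 327 days.

327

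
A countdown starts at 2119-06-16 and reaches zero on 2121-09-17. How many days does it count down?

Jun 16, 2119 → Jun 16, 2120: 366 days (Feb 29, 2120 is in that span).
Jun 16, 2120 → Jun 16, 2121: 365 days.
Jun 16, 2121 → Jul 16, 2121: 30 days (June has 30).
Jul 16, 2121 → Aug 16, 2121: 31 days (July has 31).
Aug 16, 2121 → Sep 16, 2121: 31 days (August has 31).
Sep 16, 2121 → Sep 17, 2121: 1 days.
Total: 824 days.

824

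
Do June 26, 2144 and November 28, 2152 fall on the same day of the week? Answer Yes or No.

No

From Jun 26, 2144 to Nov 28, 2152 is 3077 days.
3077 mod 7 = 4, so they are different weekdays.
(Jun 26, 2144 is a Friday; Nov 28, 2152 is a Tuesday.)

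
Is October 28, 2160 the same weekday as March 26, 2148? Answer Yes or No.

Yes

From Mar 26, 2148 to Oct 28, 2160 is 4599 days.
4599 mod 7 = 0, so they are the same weekday.
(Mar 26, 2148 is a Tuesday; Oct 28, 2160 is a Tuesday.)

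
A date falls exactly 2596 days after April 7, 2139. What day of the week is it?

Apr 7, 2139 is a Tuesday.
2596 mod 7 = 6, so 2596 days after a Tuesday is Tuesday + 6 = Monday.

Monday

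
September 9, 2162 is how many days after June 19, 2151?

4100

Jun 19, 2151 → Jun 19, 2152: 366 days (Feb 29, 2152 is in that span).
Jun 19, 2152 → Jun 19, 2153: 365 days.
Jun 19, 2153 → Jun 19, 2154: 365 days.
Jun 19, 2154 → Jun 19, 2155: 365 days.
Jun 19, 2155 → Jun 19, 2156: 366 days (Feb 29, 2156 is in that span).
Jun 19, 2156 → Jun 19, 2157: 365 days.
Jun 19, 2157 → Jun 19, 2158: 365 days.
Jun 19, 2158 → Jun 19, 2159: 365 days.
Jun 19, 2159 → Jun 19, 2160: 366 days (Feb 29, 2160 is in that span).
Jun 19, 2160 → Jun 19, 2161: 365 days.
Jun 19, 2161 → Jun 19, 2162: 365 days.
Jun 19, 2162 → Jul 19, 2162: 30 days (June has 30).
Jul 19, 2162 → Aug 19, 2162: 31 days (July has 31).
Aug 19, 2162 → Sep 9, 2162: 21 days.
Total: 4100 days.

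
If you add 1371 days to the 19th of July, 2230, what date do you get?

April 20, 2234

+365 (one year) → Jul 19, 2231 (1006 left).
+366 (one year; includes Feb 29, 2232) → Jul 19, 2232 (640 left).
+365 (one year) → Jul 19, 2233 (275 left).
Jul has 31 days: +13 → Aug 1, 2233 (262 left).
Aug has 31 days: +31 → Sep 1, 2233 (231 left).
Sep has 30 days: +30 → Oct 1, 2233 (201 left).
Oct has 31 days: +31 → Nov 1, 2233 (170 left).
Nov has 30 days: +30 → Dec 1, 2233 (140 left).
Dec has 31 days: +31 → Jan 1, 2234 (109 left).
Jan has 31 days: +31 → Feb 1, 2234 (78 left).
Feb has 28 days: +28 → Mar 1, 2234 (50 left).
Mar has 31 days: +31 → Apr 1, 2234 (19 left).
+19 → Apr 20, 2234.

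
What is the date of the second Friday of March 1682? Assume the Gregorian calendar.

March 13, 1682

March 1, 1682 is a Sunday.
The first Friday is therefore March 6 (5 days later).
The second Friday is 6 + 1×7 = March 13.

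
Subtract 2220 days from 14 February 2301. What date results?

−365 (one year) → Feb 14, 2300 (1855 left).
−365 (one year) → Feb 14, 2299 (1490 left).
−365 (one year) → Feb 14, 2298 (1125 left).
−365 (one year) → Feb 14, 2297 (760 left).
−366 (one year; includes Feb 29, 2296) → Feb 14, 2296 (394 left).
−14 → Jan 31, 2296 (end of Jan, 31 days; 380 left).
−31 → Dec 31, 2295 (end of Dec, 31 days; 349 left).
−31 → Nov 30, 2295 (end of Nov, 30 days; 318 left).
−30 → Oct 31, 2295 (end of Oct, 31 days; 288 left).
−31 → Sep 30, 2295 (end of Sep, 30 days; 257 left).
−30 → Aug 31, 2295 (end of Aug, 31 days; 227 left).
−31 → Jul 31, 2295 (end of Jul, 31 days; 196 left).
−31 → Jun 30, 2295 (end of Jun, 30 days; 165 left).
−30 → May 31, 2295 (end of May, 31 days; 135 left).
−31 → Apr 30, 2295 (end of Apr, 30 days; 104 left).
−30 → Mar 31, 2295 (end of Mar, 31 days; 74 left).
−31 → Feb 28, 2295 (end of Feb, 28 days; 43 left).
−28 → Jan 31, 2295 (end of Jan, 31 days; 15 left).
−15 → Jan 16, 2295.

January 16, 2295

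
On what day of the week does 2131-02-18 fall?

Sunday

Doomsday rule: the anchor day for the 2100s is Sunday. For year 31: 31÷12 = 2 r 7, and 7÷4 = 1, so 2+7+1 = 10.
Sunday + 10 ≡ Wednesday — that's 2131's doomsday.
In February the doomsday date is Feb 28 (2131 is not a leap year).
Feb 18 is 10 days before Feb 28; 10 mod 7 = 3, so Wednesday − 3 = Sunday.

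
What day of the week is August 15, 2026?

Saturday

January 1, 2026 is a Thursday.
Jan 1, 2026 → Feb 1, 2026: 31 days (January has 31).
Feb 1, 2026 → Mar 1, 2026: 28 days (February has 28).
Mar 1, 2026 → Apr 1, 2026: 31 days (March has 31).
Apr 1, 2026 → May 1, 2026: 30 days (April has 30).
May 1, 2026 → Jun 1, 2026: 31 days (May has 31).
Jun 1, 2026 → Jul 1, 2026: 30 days (June has 30).
Jul 1, 2026 → Aug 1, 2026: 31 days (July has 31).
Aug 1, 2026 → Aug 15, 2026: 14 days.
Total: 226 days.
226 mod 7 = 2, so Thursday + 2 = Saturday.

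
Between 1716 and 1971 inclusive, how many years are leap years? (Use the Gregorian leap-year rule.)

62

Multiples of 4 in [1716,1971]: 64.
Of those, multiples of 100: 2 (not leap unless ÷400).
Multiples of 400: 0.
Leap years = 64 − 2 + 0 = 62.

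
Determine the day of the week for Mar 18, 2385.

Doomsday rule: the anchor day for the 2300s is Wednesday. For year 85: 85÷12 = 7 r 1, and 1÷4 = 0, so 7+1+0 = 8.
Wednesday + 8 ≡ Thursday — that's 2385's doomsday.
In March the doomsday date is Mar 14.
Mar 18 is 4 days after Mar 14; 4 mod 7 = 4, so Thursday + 4 = Monday.

Monday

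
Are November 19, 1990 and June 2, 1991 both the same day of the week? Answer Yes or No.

From Nov 19, 1990 to Jun 2, 1991 is 195 days.
195 mod 7 = 6, so they are different weekdays.
(Nov 19, 1990 is a Monday; Jun 2, 1991 is a Sunday.)

No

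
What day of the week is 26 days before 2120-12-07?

Dec 7, 2120 is a Saturday.
26 mod 7 = 5, so 26 days before a Saturday is Saturday − 5 = Monday.

Monday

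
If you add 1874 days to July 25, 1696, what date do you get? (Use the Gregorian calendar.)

+365 (one year) → Jul 25, 1697 (1509 left).
+365 (one year) → Jul 25, 1698 (1144 left).
+365 (one year) → Jul 25, 1699 (779 left).
+365 (one year) → Jul 25, 1700 (414 left).
+365 (one year) → Jul 25, 1701 (49 left).
Jul has 31 days: +7 → Aug 1, 1701 (42 left).
Aug has 31 days: +31 → Sep 1, 1701 (11 left).
+11 → Sep 12, 1701.

September 12, 1701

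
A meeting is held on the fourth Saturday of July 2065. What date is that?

July 1, 2065 is a Wednesday.
The first Saturday is therefore July 4 (3 days later).
The fourth Saturday is 4 + 3×7 = July 25.

July 25, 2065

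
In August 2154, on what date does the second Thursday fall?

August 8, 2154

August 1, 2154 is a Thursday.
The first Thursday is therefore August 1 (same day).
The second Thursday is 1 + 1×7 = August 8.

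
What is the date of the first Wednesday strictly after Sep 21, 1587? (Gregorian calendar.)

Sep 21, 1587 is a Monday.
From Monday to the next Wednesday is 2 days.
Sep 21, 1587 + 2 = Sep 23, 1587.

September 23, 1587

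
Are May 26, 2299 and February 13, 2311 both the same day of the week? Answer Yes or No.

No

From May 26, 2299 to Feb 13, 2311 is 4280 days.
4280 mod 7 = 3, so they are different weekdays.
(May 26, 2299 is a Friday; Feb 13, 2311 is a Monday.)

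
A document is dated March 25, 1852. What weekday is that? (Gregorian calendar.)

Thursday

Doomsday rule: the anchor day for the 1800s is Friday. For year 52: 52÷12 = 4 r 4, and 4÷4 = 1, so 4+4+1 = 9.
Friday + 9 ≡ Sunday — that's 1852's doomsday.
In March the doomsday date is Mar 14.
Mar 25 is 11 days after Mar 14; 11 mod 7 = 4, so Sunday + 4 = Thursday.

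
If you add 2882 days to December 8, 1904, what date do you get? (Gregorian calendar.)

+365 (one year) → Dec 8, 1905 (2517 left).
+365 (one year) → Dec 8, 1906 (2152 left).
+365 (one year) → Dec 8, 1907 (1787 left).
+366 (one year; includes Feb 29, 1908) → Dec 8, 1908 (1421 left).
+365 (one year) → Dec 8, 1909 (1056 left).
+365 (one year) → Dec 8, 1910 (691 left).
+365 (one year) → Dec 8, 1911 (326 left).
Dec has 31 days: +24 → Jan 1, 1912 (302 left).
Jan has 31 days: +31 → Feb 1, 1912 (271 left).
Feb has 29 days: +29 → Mar 1, 1912 (242 left).
Mar has 31 days: +31 → Apr 1, 1912 (211 left).
Apr has 30 days: +30 → May 1, 1912 (181 left).
May has 31 days: +31 → Jun 1, 1912 (150 left).
Jun has 30 days: +30 → Jul 1, 1912 (120 left).
Jul has 31 days: +31 → Aug 1, 1912 (89 left).
Aug has 31 days: +31 → Sep 1, 1912 (58 left).
Sep has 30 days: +30 → Oct 1, 1912 (28 left).
+28 → Oct 29, 1912.

October 29, 1912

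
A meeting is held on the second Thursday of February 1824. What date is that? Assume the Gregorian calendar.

February 1, 1824 is a Sunday.
The first Thursday is therefore February 5 (4 days later).
The second Thursday is 5 + 1×7 = February 12.

February 12, 1824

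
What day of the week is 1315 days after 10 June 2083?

First find the weekday of Jun 10, 2083. Doomsday rule: the anchor day for the 2000s is Tuesday. For year 83: 83÷12 = 6 r 11, and 11÷4 = 2, so 6+11+2 = 19.
Tuesday + 19 ≡ Sunday — that's 2083's doomsday.
In June the doomsday date is Jun 6.
Jun 10 is 4 days after Jun 6; 4 mod 7 = 4, so Sunday + 4 = Thursday.
1315 mod 7 = 6, so 1315 days after a Thursday is Thursday + 6 = Wednesday.

Wednesday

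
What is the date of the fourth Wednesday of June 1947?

June 25, 1947

June 1, 1947 is a Sunday.
The first Wednesday is therefore June 4 (3 days later).
The fourth Wednesday is 4 + 3×7 = June 25.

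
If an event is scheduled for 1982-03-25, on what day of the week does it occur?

January 1, 1982 is a Friday.
Jan 1, 1982 → Feb 1, 1982: 31 days (January has 31).
Feb 1, 1982 → Mar 1, 1982: 28 days (February has 28).
Mar 1, 1982 → Mar 25, 1982: 24 days.
Total: 83 days.
83 mod 7 = 6, so Friday + 6 = Thursday.

Thursday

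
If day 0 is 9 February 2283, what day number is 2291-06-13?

3046

Feb 9, 2283 → Feb 9, 2284: 365 days.
Feb 9, 2284 → Feb 9, 2285: 366 days (Feb 29, 2284 is in that span).
Feb 9, 2285 → Feb 9, 2286: 365 days.
Feb 9, 2286 → Feb 9, 2287: 365 days.
Feb 9, 2287 → Feb 9, 2288: 365 days.
Feb 9, 2288 → Feb 9, 2289: 366 days (Feb 29, 2288 is in that span).
Feb 9, 2289 → Feb 9, 2290: 365 days.
Feb 9, 2290 → Feb 9, 2291: 365 days.
Feb 9, 2291 → Mar 9, 2291: 28 days (February has 28).
Mar 9, 2291 → Apr 9, 2291: 31 days (March has 31).
Apr 9, 2291 → May 9, 2291: 30 days (April has 30).
May 9, 2291 → Jun 9, 2291: 31 days (May has 31).
Jun 9, 2291 → Jun 13, 2291: 4 days.
Total: 3046 days.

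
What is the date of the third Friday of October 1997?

October 17, 1997

October 1, 1997 is a Wednesday.
The first Friday is therefore October 3 (2 days later).
The third Friday is 3 + 2×7 = October 17.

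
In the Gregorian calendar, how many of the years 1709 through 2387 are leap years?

Multiples of 4 in [1709,2387]: 169.
Of those, multiples of 100: 6 (not leap unless ÷400).
Multiples of 400: 1.
Leap years = 169 − 6 + 1 = 164.

164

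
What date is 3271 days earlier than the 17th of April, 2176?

May 4, 2167

−366 (one year; includes Feb 29, 2176) → Apr 17, 2175 (2905 left).
−365 (one year) → Apr 17, 2174 (2540 left).
−365 (one year) → Apr 17, 2173 (2175 left).
−365 (one year) → Apr 17, 2172 (1810 left).
−366 (one year; includes Feb 29, 2172) → Apr 17, 2171 (1444 left).
−365 (one year) → Apr 17, 2170 (1079 left).
−365 (one year) → Apr 17, 2169 (714 left).
−365 (one year) → Apr 17, 2168 (349 left).
−17 → Mar 31, 2168 (end of Mar, 31 days; 332 left).
−31 → Feb 29, 2168 (end of Feb, 29 days; 301 left).
−29 → Jan 31, 2168 (end of Jan, 31 days; 272 left).
−31 → Dec 31, 2167 (end of Dec, 31 days; 241 left).
−31 → Nov 30, 2167 (end of Nov, 30 days; 210 left).
−30 → Oct 31, 2167 (end of Oct, 31 days; 180 left).
−31 → Sep 30, 2167 (end of Sep, 30 days; 149 left).
−30 → Aug 31, 2167 (end of Aug, 31 days; 119 left).
−31 → Jul 31, 2167 (end of Jul, 31 days; 88 left).
−31 → Jun 30, 2167 (end of Jun, 30 days; 57 left).
−30 → May 31, 2167 (end of May, 31 days; 27 left).
−27 → May 4, 2167.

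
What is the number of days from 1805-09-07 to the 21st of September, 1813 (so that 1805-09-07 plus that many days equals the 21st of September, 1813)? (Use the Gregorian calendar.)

2936

Sep 7, 1805 → Sep 7, 1806: 365 days.
Sep 7, 1806 → Sep 7, 1807: 365 days.
Sep 7, 1807 → Sep 7, 1808: 366 days (Feb 29, 1808 is in that span).
Sep 7, 1808 → Sep 7, 1809: 365 days.
Sep 7, 1809 → Sep 7, 1810: 365 days.
Sep 7, 1810 → Sep 7, 1811: 365 days.
Sep 7, 1811 → Sep 7, 1812: 366 days (Feb 29, 1812 is in that span).
Sep 7, 1812 → Oct 7, 1812: 30 days (September has 30).
Oct 7, 1812 → Nov 7, 1812: 31 days (October has 31).
Nov 7, 1812 → Dec 7, 1812: 30 days (November has 30).
Dec 7, 1812 → Jan 7, 1813: 31 days (December has 31).
Jan 7, 1813 → Feb 7, 1813: 31 days (January has 31).
Feb 7, 1813 → Mar 7, 1813: 28 days (February has 28).
Mar 7, 1813 → Apr 7, 1813: 31 days (March has 31).
Apr 7, 1813 → May 7, 1813: 30 days (April has 30).
May 7, 1813 → Jun 7, 1813: 31 days (May has 31).
Jun 7, 1813 → Jul 7, 1813: 30 days (June has 30).
Jul 7, 1813 → Aug 7, 1813: 31 days (July has 31).
Aug 7, 1813 → Sep 7, 1813: 31 days (August has 31).
Sep 7, 1813 → Sep 21, 1813: 14 days.
Total: 2936 days.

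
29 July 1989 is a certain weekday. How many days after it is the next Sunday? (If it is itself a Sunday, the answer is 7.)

1

Jul 29, 1989 is a Saturday.
From Saturday to the next Sunday is 1 day.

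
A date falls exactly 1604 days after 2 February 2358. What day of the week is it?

First find the weekday of Feb 2, 2358. Doomsday rule: the anchor day for the 2300s is Wednesday. For year 58: 58÷12 = 4 r 10, and 10÷4 = 2, so 4+10+2 = 16.
Wednesday + 16 ≡ Friday — that's 2358's doomsday.
In February the doomsday date is Feb 28 (2358 is not a leap year).
Feb 2 is 26 days before Feb 28; 26 mod 7 = 5, so Friday − 5 = Sunday.
1604 mod 7 = 1, so 1604 days after a Sunday is Sunday + 1 = Monday.

Monday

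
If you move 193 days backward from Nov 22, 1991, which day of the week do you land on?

Monday

First find the weekday of Nov 22, 1991. Doomsday rule: the anchor day for the 1900s is Wednesday. For year 91: 91÷12 = 7 r 7, and 7÷4 = 1, so 7+7+1 = 15.
Wednesday + 15 ≡ Thursday — that's 1991's doomsday.
In November the doomsday date is Nov 7.
Nov 22 is 15 days after Nov 7; 15 mod 7 = 1, so Thursday + 1 = Friday.
193 mod 7 = 4, so 193 days before a Friday is Friday − 4 = Monday.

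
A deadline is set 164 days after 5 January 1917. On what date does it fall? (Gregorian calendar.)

Jan has 31 days: +27 → Feb 1, 1917 (137 left).
Feb has 28 days: +28 → Mar 1, 1917 (109 left).
Mar has 31 days: +31 → Apr 1, 1917 (78 left).
Apr has 30 days: +30 → May 1, 1917 (48 left).
May has 31 days: +31 → Jun 1, 1917 (17 left).
+17 → Jun 18, 1917.

June 18, 1917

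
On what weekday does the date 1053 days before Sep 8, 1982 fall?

Sunday

First find the weekday of Sep 8, 1982. Doomsday rule: the anchor day for the 1900s is Wednesday. For year 82: 82÷12 = 6 r 10, and 10÷4 = 2, so 6+10+2 = 18.
Wednesday + 18 ≡ Sunday — that's 1982's doomsday.
In September the doomsday date is Sep 5.
Sep 8 is 3 days after Sep 5; 3 mod 7 = 3, so Sunday + 3 = Wednesday.
1053 mod 7 = 3, so 1053 days before a Wednesday is Wednesday − 3 = Sunday.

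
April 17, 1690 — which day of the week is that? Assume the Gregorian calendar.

Monday

Doomsday rule: the anchor day for the 1600s is Tuesday. For year 90: 90÷12 = 7 r 6, and 6÷4 = 1, so 7+6+1 = 14.
Tuesday + 14 ≡ Tuesday — that's 1690's doomsday.
In April the doomsday date is Apr 4.
Apr 17 is 13 days after Apr 4; 13 mod 7 = 6, so Tuesday + 6 = Monday.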